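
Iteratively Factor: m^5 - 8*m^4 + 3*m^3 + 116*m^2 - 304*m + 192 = (m + 4)*(m^4 - 12*m^3 + 51*m^2 - 88*m + 48) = (m - 4)*(m + 4)*(m^3 - 8*m^2 + 19*m - 12) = (m - 4)*(m - 3)*(m + 4)*(m^2 - 5*m + 4) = (m - 4)^2*(m - 3)*(m + 4)*(m - 1)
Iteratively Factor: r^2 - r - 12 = (r - 4)*(r + 3)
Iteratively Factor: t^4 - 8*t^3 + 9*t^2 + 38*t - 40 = (t + 2)*(t^3 - 10*t^2 + 29*t - 20) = (t - 5)*(t + 2)*(t^2 - 5*t + 4) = (t - 5)*(t - 4)*(t + 2)*(t - 1)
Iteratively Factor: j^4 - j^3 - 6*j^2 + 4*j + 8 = (j + 1)*(j^3 - 2*j^2 - 4*j + 8) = (j - 2)*(j + 1)*(j^2 - 4) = (j - 2)^2*(j + 1)*(j + 2)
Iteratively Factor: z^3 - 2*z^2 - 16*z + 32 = (z - 2)*(z^2 - 16) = (z - 2)*(z + 4)*(z - 4)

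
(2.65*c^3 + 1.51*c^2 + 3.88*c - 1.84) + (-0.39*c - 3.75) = 2.65*c^3 + 1.51*c^2 + 3.49*c - 5.59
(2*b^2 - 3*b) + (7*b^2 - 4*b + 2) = 9*b^2 - 7*b + 2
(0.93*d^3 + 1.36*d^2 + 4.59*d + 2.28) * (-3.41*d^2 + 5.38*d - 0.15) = -3.1713*d^5 + 0.365799999999999*d^4 - 8.4746*d^3 + 16.7154*d^2 + 11.5779*d - 0.342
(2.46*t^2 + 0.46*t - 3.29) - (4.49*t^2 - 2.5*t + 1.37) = -2.03*t^2 + 2.96*t - 4.66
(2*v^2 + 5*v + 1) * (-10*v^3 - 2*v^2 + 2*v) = -20*v^5 - 54*v^4 - 16*v^3 + 8*v^2 + 2*v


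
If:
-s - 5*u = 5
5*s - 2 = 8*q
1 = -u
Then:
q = -1/4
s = 0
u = -1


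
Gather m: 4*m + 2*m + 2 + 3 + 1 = 6*m + 6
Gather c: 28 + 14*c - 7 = 14*c + 21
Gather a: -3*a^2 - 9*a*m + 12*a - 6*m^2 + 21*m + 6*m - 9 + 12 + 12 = -3*a^2 + a*(12 - 9*m) - 6*m^2 + 27*m + 15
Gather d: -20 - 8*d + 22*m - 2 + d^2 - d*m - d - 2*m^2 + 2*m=d^2 + d*(-m - 9) - 2*m^2 + 24*m - 22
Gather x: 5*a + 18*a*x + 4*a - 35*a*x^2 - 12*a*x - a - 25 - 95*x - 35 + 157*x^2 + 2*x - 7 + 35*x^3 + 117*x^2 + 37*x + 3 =8*a + 35*x^3 + x^2*(274 - 35*a) + x*(6*a - 56) - 64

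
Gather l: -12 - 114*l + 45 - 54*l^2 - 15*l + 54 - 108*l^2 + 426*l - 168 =-162*l^2 + 297*l - 81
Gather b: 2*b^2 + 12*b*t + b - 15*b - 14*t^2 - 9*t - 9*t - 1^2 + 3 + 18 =2*b^2 + b*(12*t - 14) - 14*t^2 - 18*t + 20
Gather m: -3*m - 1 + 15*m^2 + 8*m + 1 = 15*m^2 + 5*m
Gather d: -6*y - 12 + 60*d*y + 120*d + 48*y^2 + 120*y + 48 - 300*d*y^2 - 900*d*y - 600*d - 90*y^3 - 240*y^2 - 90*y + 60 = d*(-300*y^2 - 840*y - 480) - 90*y^3 - 192*y^2 + 24*y + 96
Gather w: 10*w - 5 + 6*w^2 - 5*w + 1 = 6*w^2 + 5*w - 4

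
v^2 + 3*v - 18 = (v - 3)*(v + 6)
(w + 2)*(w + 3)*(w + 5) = w^3 + 10*w^2 + 31*w + 30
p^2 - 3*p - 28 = (p - 7)*(p + 4)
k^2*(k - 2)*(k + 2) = k^4 - 4*k^2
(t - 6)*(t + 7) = t^2 + t - 42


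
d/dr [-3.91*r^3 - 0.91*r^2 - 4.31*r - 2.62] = -11.73*r^2 - 1.82*r - 4.31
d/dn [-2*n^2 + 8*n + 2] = 8 - 4*n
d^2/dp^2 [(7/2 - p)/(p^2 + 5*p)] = (3*p*(p + 5)*(2*p + 1) - (2*p - 7)*(2*p + 5)^2)/(p^3*(p + 5)^3)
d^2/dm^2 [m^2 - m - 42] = 2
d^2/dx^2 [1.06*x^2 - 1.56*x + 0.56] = 2.12000000000000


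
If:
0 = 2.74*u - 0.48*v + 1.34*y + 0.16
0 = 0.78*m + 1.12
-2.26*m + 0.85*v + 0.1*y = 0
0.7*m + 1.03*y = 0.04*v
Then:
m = -1.44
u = -1.15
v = -3.91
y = 0.82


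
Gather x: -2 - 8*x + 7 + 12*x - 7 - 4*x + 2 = 0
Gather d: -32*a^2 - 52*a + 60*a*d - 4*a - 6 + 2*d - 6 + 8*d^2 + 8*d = -32*a^2 - 56*a + 8*d^2 + d*(60*a + 10) - 12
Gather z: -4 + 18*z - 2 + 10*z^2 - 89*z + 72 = 10*z^2 - 71*z + 66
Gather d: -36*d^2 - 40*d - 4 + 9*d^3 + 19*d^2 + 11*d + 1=9*d^3 - 17*d^2 - 29*d - 3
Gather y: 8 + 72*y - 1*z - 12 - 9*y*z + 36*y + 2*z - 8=y*(108 - 9*z) + z - 12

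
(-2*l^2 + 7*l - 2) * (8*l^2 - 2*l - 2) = -16*l^4 + 60*l^3 - 26*l^2 - 10*l + 4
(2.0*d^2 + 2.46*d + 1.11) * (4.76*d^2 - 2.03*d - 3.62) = 9.52*d^4 + 7.6496*d^3 - 6.9502*d^2 - 11.1585*d - 4.0182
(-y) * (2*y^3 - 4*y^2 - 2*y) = -2*y^4 + 4*y^3 + 2*y^2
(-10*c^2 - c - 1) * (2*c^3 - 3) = -20*c^5 - 2*c^4 - 2*c^3 + 30*c^2 + 3*c + 3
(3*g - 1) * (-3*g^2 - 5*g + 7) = -9*g^3 - 12*g^2 + 26*g - 7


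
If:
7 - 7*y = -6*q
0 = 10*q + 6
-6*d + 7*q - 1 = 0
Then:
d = -13/15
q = -3/5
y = 17/35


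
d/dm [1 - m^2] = -2*m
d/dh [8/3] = 0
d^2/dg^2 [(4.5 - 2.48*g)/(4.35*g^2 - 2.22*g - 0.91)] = ((2.48*g - 4.5)*(8.7*g - 2.22)*(17.4*g - 4.44) + (64.728*g - 50.1612)*(-4.35*g^2 + 2.22*g + 0.91))/(-4.35*g^2 + 2.22*g + 0.91)^3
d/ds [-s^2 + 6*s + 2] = 6 - 2*s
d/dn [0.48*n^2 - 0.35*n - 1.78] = 0.96*n - 0.35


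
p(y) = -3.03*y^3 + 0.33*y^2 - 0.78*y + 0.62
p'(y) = -9.09*y^2 + 0.66*y - 0.78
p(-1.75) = 19.23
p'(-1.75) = -29.77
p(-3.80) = 174.61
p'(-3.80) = -134.55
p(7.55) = -1290.48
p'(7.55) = -513.95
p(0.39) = 0.19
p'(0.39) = -1.91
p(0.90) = -2.02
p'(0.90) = -7.55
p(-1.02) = 4.97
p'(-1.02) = -10.91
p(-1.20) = 7.27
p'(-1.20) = -14.66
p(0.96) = -2.51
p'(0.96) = -8.52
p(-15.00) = 10312.82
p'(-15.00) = -2055.93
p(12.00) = -5197.06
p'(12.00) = -1301.82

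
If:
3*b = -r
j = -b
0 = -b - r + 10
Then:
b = -5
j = 5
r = 15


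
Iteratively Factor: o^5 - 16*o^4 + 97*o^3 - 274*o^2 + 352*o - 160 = (o - 5)*(o^4 - 11*o^3 + 42*o^2 - 64*o + 32) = (o - 5)*(o - 2)*(o^3 - 9*o^2 + 24*o - 16) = (o - 5)*(o - 4)*(o - 2)*(o^2 - 5*o + 4) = (o - 5)*(o - 4)^2*(o - 2)*(o - 1)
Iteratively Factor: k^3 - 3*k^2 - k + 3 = (k + 1)*(k^2 - 4*k + 3) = (k - 1)*(k + 1)*(k - 3)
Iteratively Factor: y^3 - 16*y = (y - 4)*(y^2 + 4*y) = (y - 4)*(y + 4)*(y)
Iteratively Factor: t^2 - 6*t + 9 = (t - 3)*(t - 3)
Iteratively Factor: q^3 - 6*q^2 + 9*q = (q)*(q^2 - 6*q + 9) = q*(q - 3)*(q - 3)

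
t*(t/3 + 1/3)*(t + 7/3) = t^3/3 + 10*t^2/9 + 7*t/9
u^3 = u^3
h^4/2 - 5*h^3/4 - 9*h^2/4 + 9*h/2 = h*(h/2 + 1)*(h - 3)*(h - 3/2)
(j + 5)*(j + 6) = j^2 + 11*j + 30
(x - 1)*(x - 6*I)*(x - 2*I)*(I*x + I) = I*x^4 + 8*x^3 - 13*I*x^2 - 8*x + 12*I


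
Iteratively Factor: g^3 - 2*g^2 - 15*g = (g - 5)*(g^2 + 3*g) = g*(g - 5)*(g + 3)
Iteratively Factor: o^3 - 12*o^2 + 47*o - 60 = (o - 4)*(o^2 - 8*o + 15) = (o - 4)*(o - 3)*(o - 5)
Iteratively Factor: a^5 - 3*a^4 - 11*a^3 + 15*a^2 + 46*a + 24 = (a - 3)*(a^4 - 11*a^2 - 18*a - 8) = (a - 3)*(a + 1)*(a^3 - a^2 - 10*a - 8) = (a - 4)*(a - 3)*(a + 1)*(a^2 + 3*a + 2) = (a - 4)*(a - 3)*(a + 1)*(a + 2)*(a + 1)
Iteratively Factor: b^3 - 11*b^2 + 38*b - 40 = (b - 5)*(b^2 - 6*b + 8) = (b - 5)*(b - 2)*(b - 4)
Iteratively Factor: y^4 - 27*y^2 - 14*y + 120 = (y + 3)*(y^3 - 3*y^2 - 18*y + 40) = (y - 5)*(y + 3)*(y^2 + 2*y - 8) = (y - 5)*(y + 3)*(y + 4)*(y - 2)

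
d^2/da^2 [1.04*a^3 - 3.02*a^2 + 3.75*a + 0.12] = 6.24*a - 6.04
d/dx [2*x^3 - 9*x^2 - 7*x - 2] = 6*x^2 - 18*x - 7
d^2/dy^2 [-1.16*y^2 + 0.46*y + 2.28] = -2.32000000000000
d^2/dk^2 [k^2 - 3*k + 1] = 2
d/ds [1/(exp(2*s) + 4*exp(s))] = 2*(-exp(s) - 2)*exp(-s)/(exp(s) + 4)^2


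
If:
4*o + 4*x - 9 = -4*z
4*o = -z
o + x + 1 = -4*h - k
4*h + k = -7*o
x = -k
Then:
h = -25/48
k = -11/2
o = 13/12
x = 11/2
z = -13/3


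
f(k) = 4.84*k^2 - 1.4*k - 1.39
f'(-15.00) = -146.60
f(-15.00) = 1108.61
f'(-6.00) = -59.48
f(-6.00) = 181.25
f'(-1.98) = -20.57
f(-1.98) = 20.36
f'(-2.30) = -23.66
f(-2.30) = 27.43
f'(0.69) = 5.28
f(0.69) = -0.05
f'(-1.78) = -18.63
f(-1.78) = 16.44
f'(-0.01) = -1.50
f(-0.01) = -1.38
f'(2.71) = 24.83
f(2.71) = 30.36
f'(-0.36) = -4.88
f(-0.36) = -0.26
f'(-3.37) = -34.02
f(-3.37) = 58.30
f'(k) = 9.68*k - 1.4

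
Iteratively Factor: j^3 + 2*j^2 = (j)*(j^2 + 2*j) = j*(j + 2)*(j)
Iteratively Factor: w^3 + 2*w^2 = (w)*(w^2 + 2*w) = w*(w + 2)*(w)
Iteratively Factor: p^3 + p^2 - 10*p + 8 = (p + 4)*(p^2 - 3*p + 2) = (p - 1)*(p + 4)*(p - 2)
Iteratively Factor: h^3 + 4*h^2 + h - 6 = (h - 1)*(h^2 + 5*h + 6) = (h - 1)*(h + 2)*(h + 3)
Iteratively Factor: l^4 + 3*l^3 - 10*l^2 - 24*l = (l)*(l^3 + 3*l^2 - 10*l - 24) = l*(l + 4)*(l^2 - l - 6) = l*(l - 3)*(l + 4)*(l + 2)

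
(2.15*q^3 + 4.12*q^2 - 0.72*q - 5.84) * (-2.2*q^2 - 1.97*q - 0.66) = -4.73*q^5 - 13.2995*q^4 - 7.9514*q^3 + 11.5472*q^2 + 11.98*q + 3.8544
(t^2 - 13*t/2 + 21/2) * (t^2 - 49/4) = t^4 - 13*t^3/2 - 7*t^2/4 + 637*t/8 - 1029/8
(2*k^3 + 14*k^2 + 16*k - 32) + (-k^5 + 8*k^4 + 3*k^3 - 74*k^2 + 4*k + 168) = -k^5 + 8*k^4 + 5*k^3 - 60*k^2 + 20*k + 136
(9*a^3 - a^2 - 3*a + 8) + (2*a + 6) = 9*a^3 - a^2 - a + 14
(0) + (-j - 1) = -j - 1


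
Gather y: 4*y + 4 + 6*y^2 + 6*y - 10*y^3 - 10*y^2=-10*y^3 - 4*y^2 + 10*y + 4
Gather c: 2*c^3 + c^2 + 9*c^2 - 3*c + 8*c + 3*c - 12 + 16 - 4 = 2*c^3 + 10*c^2 + 8*c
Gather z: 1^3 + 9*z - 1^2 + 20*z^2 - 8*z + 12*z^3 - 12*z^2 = 12*z^3 + 8*z^2 + z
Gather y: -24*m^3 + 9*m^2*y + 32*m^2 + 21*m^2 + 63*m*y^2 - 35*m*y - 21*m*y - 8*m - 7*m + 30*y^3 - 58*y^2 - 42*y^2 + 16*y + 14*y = -24*m^3 + 53*m^2 - 15*m + 30*y^3 + y^2*(63*m - 100) + y*(9*m^2 - 56*m + 30)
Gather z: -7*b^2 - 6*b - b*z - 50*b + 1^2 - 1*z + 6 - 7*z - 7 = -7*b^2 - 56*b + z*(-b - 8)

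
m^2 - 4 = (m - 2)*(m + 2)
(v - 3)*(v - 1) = v^2 - 4*v + 3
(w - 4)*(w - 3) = w^2 - 7*w + 12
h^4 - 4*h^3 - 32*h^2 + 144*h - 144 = (h - 6)*(h - 2)^2*(h + 6)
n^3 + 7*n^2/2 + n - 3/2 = (n - 1/2)*(n + 1)*(n + 3)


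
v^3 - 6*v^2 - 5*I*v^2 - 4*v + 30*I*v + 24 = (v - 6)*(v - 4*I)*(v - I)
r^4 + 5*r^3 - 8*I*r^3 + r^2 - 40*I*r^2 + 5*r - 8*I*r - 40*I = (r + 5)*(r - 8*I)*(r - I)*(r + I)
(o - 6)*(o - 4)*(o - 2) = o^3 - 12*o^2 + 44*o - 48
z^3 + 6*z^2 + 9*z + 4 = (z + 1)^2*(z + 4)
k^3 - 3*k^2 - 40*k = k*(k - 8)*(k + 5)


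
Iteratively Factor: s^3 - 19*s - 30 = (s - 5)*(s^2 + 5*s + 6) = (s - 5)*(s + 3)*(s + 2)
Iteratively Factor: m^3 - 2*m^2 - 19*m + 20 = (m - 1)*(m^2 - m - 20) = (m - 5)*(m - 1)*(m + 4)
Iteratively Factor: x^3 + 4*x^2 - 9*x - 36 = (x - 3)*(x^2 + 7*x + 12) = (x - 3)*(x + 4)*(x + 3)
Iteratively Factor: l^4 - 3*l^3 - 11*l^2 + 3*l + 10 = (l - 5)*(l^3 + 2*l^2 - l - 2) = (l - 5)*(l - 1)*(l^2 + 3*l + 2) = (l - 5)*(l - 1)*(l + 1)*(l + 2)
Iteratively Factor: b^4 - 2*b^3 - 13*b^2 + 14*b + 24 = (b + 1)*(b^3 - 3*b^2 - 10*b + 24) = (b - 2)*(b + 1)*(b^2 - b - 12) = (b - 2)*(b + 1)*(b + 3)*(b - 4)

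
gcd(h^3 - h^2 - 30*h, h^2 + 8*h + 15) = h + 5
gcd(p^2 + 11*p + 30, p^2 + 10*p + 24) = p + 6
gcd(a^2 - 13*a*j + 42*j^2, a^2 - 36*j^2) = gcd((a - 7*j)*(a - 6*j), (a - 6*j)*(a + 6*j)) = a - 6*j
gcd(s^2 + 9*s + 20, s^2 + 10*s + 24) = s + 4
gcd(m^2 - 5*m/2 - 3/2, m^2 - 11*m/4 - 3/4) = m - 3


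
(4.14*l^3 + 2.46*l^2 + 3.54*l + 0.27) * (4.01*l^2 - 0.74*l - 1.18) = 16.6014*l^5 + 6.801*l^4 + 7.4898*l^3 - 4.4397*l^2 - 4.377*l - 0.3186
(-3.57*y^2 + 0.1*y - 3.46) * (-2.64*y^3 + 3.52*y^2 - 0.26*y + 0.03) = 9.4248*y^5 - 12.8304*y^4 + 10.4146*y^3 - 12.3123*y^2 + 0.9026*y - 0.1038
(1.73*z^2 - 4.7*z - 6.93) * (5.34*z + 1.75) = 9.2382*z^3 - 22.0705*z^2 - 45.2312*z - 12.1275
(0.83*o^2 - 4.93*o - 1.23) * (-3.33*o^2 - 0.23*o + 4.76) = -2.7639*o^4 + 16.226*o^3 + 9.1806*o^2 - 23.1839*o - 5.8548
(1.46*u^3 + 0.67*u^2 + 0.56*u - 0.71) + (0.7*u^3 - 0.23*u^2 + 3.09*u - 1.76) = 2.16*u^3 + 0.44*u^2 + 3.65*u - 2.47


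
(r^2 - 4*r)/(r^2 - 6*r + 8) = r/(r - 2)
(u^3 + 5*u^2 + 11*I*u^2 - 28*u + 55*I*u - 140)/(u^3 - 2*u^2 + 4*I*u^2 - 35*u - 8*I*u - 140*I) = (u + 7*I)/(u - 7)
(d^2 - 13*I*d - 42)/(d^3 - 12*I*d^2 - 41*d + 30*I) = (d - 7*I)/(d^2 - 6*I*d - 5)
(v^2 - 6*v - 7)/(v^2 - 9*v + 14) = (v + 1)/(v - 2)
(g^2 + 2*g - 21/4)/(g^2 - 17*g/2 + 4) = (4*g^2 + 8*g - 21)/(2*(2*g^2 - 17*g + 8))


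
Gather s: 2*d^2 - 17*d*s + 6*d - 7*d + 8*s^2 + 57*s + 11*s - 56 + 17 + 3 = 2*d^2 - d + 8*s^2 + s*(68 - 17*d) - 36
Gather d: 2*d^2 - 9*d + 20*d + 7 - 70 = 2*d^2 + 11*d - 63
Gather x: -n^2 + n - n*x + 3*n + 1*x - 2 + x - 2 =-n^2 + 4*n + x*(2 - n) - 4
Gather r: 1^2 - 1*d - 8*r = -d - 8*r + 1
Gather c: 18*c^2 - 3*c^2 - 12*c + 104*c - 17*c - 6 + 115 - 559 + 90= 15*c^2 + 75*c - 360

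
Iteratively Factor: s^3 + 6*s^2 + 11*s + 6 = (s + 1)*(s^2 + 5*s + 6) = (s + 1)*(s + 3)*(s + 2)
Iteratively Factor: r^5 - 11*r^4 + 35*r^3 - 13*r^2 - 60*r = (r)*(r^4 - 11*r^3 + 35*r^2 - 13*r - 60) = r*(r - 5)*(r^3 - 6*r^2 + 5*r + 12) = r*(r - 5)*(r + 1)*(r^2 - 7*r + 12) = r*(r - 5)*(r - 4)*(r + 1)*(r - 3)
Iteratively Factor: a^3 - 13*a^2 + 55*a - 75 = (a - 5)*(a^2 - 8*a + 15) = (a - 5)*(a - 3)*(a - 5)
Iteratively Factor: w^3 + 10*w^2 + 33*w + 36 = (w + 4)*(w^2 + 6*w + 9) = (w + 3)*(w + 4)*(w + 3)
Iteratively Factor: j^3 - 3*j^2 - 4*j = (j + 1)*(j^2 - 4*j) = (j - 4)*(j + 1)*(j)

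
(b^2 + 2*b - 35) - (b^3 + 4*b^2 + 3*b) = -b^3 - 3*b^2 - b - 35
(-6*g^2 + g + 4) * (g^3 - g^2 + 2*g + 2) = -6*g^5 + 7*g^4 - 9*g^3 - 14*g^2 + 10*g + 8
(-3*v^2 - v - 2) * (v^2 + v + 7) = -3*v^4 - 4*v^3 - 24*v^2 - 9*v - 14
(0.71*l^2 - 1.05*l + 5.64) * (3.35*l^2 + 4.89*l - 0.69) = 2.3785*l^4 - 0.0456000000000003*l^3 + 13.2696*l^2 + 28.3041*l - 3.8916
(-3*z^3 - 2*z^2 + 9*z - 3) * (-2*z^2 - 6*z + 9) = 6*z^5 + 22*z^4 - 33*z^3 - 66*z^2 + 99*z - 27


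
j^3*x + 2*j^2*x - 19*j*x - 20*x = (j - 4)*(j + 5)*(j*x + x)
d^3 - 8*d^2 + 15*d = d*(d - 5)*(d - 3)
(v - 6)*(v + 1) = v^2 - 5*v - 6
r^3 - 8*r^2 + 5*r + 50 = (r - 5)^2*(r + 2)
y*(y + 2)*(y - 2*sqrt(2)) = y^3 - 2*sqrt(2)*y^2 + 2*y^2 - 4*sqrt(2)*y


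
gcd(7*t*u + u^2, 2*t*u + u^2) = u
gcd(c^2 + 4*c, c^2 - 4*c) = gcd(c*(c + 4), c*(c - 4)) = c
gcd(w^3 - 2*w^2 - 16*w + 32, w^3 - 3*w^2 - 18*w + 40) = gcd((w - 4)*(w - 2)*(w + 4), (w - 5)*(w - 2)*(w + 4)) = w^2 + 2*w - 8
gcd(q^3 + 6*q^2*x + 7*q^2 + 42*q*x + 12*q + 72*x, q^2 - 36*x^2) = q + 6*x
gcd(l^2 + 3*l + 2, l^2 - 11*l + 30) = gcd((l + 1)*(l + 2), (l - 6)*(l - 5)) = 1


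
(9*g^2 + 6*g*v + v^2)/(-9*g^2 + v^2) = (3*g + v)/(-3*g + v)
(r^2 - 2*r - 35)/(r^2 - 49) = (r + 5)/(r + 7)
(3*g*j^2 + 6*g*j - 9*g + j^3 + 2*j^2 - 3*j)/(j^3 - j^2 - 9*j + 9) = (3*g + j)/(j - 3)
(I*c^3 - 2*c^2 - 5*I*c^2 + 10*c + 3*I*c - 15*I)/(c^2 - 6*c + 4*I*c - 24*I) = (I*c^3 + c^2*(-2 - 5*I) + c*(10 + 3*I) - 15*I)/(c^2 + c*(-6 + 4*I) - 24*I)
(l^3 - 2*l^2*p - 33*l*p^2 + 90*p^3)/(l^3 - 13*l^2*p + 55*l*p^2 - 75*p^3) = (-l - 6*p)/(-l + 5*p)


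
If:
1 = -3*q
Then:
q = -1/3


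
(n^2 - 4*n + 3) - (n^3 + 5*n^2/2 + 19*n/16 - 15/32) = -n^3 - 3*n^2/2 - 83*n/16 + 111/32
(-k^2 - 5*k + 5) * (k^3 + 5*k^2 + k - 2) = -k^5 - 10*k^4 - 21*k^3 + 22*k^2 + 15*k - 10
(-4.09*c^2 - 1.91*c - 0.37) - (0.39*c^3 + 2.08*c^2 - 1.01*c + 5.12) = -0.39*c^3 - 6.17*c^2 - 0.9*c - 5.49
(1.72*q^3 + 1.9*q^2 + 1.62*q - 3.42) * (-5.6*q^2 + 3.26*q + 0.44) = -9.632*q^5 - 5.0328*q^4 - 2.1212*q^3 + 25.2692*q^2 - 10.4364*q - 1.5048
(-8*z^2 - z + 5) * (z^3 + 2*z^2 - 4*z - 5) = -8*z^5 - 17*z^4 + 35*z^3 + 54*z^2 - 15*z - 25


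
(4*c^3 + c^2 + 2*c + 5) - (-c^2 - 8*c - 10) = 4*c^3 + 2*c^2 + 10*c + 15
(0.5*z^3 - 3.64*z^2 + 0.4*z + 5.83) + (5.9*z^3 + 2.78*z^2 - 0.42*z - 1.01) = 6.4*z^3 - 0.86*z^2 - 0.02*z + 4.82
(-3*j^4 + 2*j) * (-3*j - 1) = 9*j^5 + 3*j^4 - 6*j^2 - 2*j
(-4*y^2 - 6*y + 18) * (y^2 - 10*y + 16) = -4*y^4 + 34*y^3 + 14*y^2 - 276*y + 288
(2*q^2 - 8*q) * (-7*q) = -14*q^3 + 56*q^2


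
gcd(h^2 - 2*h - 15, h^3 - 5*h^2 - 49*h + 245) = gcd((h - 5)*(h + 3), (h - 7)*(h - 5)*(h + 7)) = h - 5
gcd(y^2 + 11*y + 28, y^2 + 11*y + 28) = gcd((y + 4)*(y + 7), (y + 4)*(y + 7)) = y^2 + 11*y + 28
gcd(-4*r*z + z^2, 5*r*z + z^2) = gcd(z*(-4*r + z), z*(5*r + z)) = z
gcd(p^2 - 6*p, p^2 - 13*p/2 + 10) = 1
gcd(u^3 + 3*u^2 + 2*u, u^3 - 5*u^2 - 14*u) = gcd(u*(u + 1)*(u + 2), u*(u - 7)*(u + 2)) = u^2 + 2*u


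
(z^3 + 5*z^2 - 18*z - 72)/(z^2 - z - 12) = z + 6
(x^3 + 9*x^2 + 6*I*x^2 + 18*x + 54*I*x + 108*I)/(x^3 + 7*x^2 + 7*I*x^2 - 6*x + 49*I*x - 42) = (x^2 + 9*x + 18)/(x^2 + x*(7 + I) + 7*I)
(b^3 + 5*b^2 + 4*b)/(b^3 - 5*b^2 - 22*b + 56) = b*(b + 1)/(b^2 - 9*b + 14)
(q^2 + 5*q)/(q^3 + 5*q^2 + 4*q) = (q + 5)/(q^2 + 5*q + 4)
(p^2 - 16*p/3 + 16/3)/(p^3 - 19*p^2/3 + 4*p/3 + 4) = (3*p^2 - 16*p + 16)/(3*p^3 - 19*p^2 + 4*p + 12)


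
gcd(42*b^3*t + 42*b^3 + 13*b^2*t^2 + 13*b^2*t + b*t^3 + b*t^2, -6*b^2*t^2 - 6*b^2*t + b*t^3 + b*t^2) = b*t + b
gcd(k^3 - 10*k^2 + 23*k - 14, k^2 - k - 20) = 1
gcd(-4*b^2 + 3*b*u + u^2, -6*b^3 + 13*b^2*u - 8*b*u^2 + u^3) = -b + u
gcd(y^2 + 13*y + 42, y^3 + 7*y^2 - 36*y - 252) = y^2 + 13*y + 42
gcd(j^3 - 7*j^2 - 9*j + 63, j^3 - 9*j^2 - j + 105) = j^2 - 4*j - 21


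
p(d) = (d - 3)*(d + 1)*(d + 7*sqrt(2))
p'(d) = (d - 3)*(d + 1) + (d - 3)*(d + 7*sqrt(2)) + (d + 1)*(d + 7*sqrt(2)) = 3*d^2 - 4*d + 14*sqrt(2)*d - 14*sqrt(2) - 3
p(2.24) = -29.89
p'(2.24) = 27.64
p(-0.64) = -12.13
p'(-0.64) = -31.68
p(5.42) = 238.01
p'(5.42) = 150.96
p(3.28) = 15.79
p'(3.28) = 61.30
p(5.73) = 287.16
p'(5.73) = 166.23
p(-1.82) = 31.93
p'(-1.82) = -41.62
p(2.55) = -19.89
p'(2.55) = 37.00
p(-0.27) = -22.99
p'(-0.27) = -26.85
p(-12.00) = -346.58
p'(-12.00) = 219.61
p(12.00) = 2562.24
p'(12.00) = 598.79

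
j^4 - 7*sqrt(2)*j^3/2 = j^3*(j - 7*sqrt(2)/2)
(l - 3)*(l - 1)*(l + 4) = l^3 - 13*l + 12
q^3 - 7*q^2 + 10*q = q*(q - 5)*(q - 2)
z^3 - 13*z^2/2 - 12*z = z*(z - 8)*(z + 3/2)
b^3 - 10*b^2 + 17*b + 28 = (b - 7)*(b - 4)*(b + 1)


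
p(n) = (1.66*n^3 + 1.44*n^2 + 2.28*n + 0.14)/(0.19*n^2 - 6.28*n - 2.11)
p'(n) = (6.28 - 0.38*n)*(1.66*n^3 + 1.44*n^2 + 2.28*n + 0.14)/(0.19*n^2 - 6.28*n - 2.11)^2 + (4.98*n^2 + 2.88*n + 2.28)/(0.19*n^2 - 6.28*n - 2.11)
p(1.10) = -0.75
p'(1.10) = -0.80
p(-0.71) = -0.55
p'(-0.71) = -0.35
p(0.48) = -0.34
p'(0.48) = -0.53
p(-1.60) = -0.79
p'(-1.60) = 0.59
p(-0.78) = -0.53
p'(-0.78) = -0.15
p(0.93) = -0.62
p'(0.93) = -0.72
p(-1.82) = -0.93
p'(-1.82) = 0.71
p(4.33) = -6.67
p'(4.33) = -3.00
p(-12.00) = -26.72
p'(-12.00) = 3.93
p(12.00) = -61.93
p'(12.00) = -12.92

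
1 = 1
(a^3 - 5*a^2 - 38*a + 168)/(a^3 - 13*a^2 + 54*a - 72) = (a^2 - a - 42)/(a^2 - 9*a + 18)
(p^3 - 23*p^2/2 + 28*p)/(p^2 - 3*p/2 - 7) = p*(p - 8)/(p + 2)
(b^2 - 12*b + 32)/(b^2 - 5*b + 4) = (b - 8)/(b - 1)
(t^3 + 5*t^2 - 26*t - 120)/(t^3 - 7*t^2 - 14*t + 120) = (t + 6)/(t - 6)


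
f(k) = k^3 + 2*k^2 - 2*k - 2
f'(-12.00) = 382.00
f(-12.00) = -1418.00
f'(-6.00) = 82.00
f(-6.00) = -134.00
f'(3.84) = 57.60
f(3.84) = 76.43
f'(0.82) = 3.30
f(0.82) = -1.74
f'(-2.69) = 8.95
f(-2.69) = -1.61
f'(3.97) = 61.16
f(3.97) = 84.15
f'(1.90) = 16.43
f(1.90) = 8.28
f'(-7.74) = 146.76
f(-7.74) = -330.39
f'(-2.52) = 6.97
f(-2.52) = -0.26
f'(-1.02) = -2.96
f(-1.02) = 1.06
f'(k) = 3*k^2 + 4*k - 2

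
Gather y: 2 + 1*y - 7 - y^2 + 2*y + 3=-y^2 + 3*y - 2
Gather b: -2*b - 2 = -2*b - 2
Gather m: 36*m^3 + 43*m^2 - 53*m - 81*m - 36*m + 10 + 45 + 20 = 36*m^3 + 43*m^2 - 170*m + 75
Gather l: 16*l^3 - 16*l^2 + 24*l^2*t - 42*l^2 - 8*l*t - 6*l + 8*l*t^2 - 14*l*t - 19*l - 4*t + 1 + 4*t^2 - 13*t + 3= 16*l^3 + l^2*(24*t - 58) + l*(8*t^2 - 22*t - 25) + 4*t^2 - 17*t + 4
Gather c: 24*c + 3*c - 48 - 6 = 27*c - 54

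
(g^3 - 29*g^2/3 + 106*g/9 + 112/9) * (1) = g^3 - 29*g^2/3 + 106*g/9 + 112/9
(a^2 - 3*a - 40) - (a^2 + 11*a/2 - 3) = -17*a/2 - 37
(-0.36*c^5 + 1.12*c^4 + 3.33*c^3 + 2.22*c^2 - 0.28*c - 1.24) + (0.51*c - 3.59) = -0.36*c^5 + 1.12*c^4 + 3.33*c^3 + 2.22*c^2 + 0.23*c - 4.83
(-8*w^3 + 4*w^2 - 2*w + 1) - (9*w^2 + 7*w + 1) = -8*w^3 - 5*w^2 - 9*w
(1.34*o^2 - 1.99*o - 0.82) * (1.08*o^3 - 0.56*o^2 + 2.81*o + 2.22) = 1.4472*o^5 - 2.8996*o^4 + 3.9942*o^3 - 2.1579*o^2 - 6.722*o - 1.8204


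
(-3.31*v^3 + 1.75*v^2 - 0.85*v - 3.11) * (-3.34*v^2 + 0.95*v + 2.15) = 11.0554*v^5 - 8.9895*v^4 - 2.615*v^3 + 13.3424*v^2 - 4.782*v - 6.6865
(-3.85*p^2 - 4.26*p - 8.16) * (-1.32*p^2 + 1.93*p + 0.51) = 5.082*p^4 - 1.8073*p^3 + 0.585900000000001*p^2 - 17.9214*p - 4.1616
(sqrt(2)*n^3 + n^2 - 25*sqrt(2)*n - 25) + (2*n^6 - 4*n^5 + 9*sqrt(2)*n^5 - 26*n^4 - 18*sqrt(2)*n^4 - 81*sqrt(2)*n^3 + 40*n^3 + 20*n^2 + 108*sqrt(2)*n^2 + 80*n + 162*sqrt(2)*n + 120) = 2*n^6 - 4*n^5 + 9*sqrt(2)*n^5 - 26*n^4 - 18*sqrt(2)*n^4 - 80*sqrt(2)*n^3 + 40*n^3 + 21*n^2 + 108*sqrt(2)*n^2 + 80*n + 137*sqrt(2)*n + 95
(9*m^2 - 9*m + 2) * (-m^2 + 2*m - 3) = -9*m^4 + 27*m^3 - 47*m^2 + 31*m - 6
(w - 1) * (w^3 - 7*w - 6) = w^4 - w^3 - 7*w^2 + w + 6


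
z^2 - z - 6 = (z - 3)*(z + 2)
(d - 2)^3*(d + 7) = d^4 + d^3 - 30*d^2 + 76*d - 56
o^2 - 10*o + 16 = (o - 8)*(o - 2)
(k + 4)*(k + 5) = k^2 + 9*k + 20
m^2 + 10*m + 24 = (m + 4)*(m + 6)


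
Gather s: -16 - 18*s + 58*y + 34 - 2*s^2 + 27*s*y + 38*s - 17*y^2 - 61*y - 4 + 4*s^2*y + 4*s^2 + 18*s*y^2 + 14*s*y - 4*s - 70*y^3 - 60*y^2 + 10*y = s^2*(4*y + 2) + s*(18*y^2 + 41*y + 16) - 70*y^3 - 77*y^2 + 7*y + 14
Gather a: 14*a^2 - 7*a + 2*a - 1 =14*a^2 - 5*a - 1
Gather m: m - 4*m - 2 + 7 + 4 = 9 - 3*m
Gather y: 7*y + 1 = 7*y + 1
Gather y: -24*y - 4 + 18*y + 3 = -6*y - 1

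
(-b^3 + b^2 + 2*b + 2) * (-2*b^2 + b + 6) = 2*b^5 - 3*b^4 - 9*b^3 + 4*b^2 + 14*b + 12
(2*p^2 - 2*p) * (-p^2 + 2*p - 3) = -2*p^4 + 6*p^3 - 10*p^2 + 6*p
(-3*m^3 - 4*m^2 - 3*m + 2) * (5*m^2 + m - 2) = -15*m^5 - 23*m^4 - 13*m^3 + 15*m^2 + 8*m - 4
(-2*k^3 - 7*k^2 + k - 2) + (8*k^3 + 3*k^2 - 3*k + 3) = 6*k^3 - 4*k^2 - 2*k + 1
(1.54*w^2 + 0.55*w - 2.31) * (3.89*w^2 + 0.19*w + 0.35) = 5.9906*w^4 + 2.4321*w^3 - 8.3424*w^2 - 0.2464*w - 0.8085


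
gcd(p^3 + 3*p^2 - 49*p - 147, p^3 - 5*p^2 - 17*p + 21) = p^2 - 4*p - 21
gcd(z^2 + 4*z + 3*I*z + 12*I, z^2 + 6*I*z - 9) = z + 3*I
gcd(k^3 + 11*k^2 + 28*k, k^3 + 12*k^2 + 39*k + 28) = k^2 + 11*k + 28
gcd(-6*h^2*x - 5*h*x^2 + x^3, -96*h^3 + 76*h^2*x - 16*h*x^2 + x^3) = -6*h + x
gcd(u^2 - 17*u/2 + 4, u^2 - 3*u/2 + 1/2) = u - 1/2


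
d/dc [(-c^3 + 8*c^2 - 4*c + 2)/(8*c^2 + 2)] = (-4*c^4 + 13*c^2 - 4)/(2*(16*c^4 + 8*c^2 + 1))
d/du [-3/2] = 0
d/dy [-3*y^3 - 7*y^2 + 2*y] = -9*y^2 - 14*y + 2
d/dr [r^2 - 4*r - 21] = 2*r - 4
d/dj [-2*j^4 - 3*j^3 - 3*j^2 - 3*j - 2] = -8*j^3 - 9*j^2 - 6*j - 3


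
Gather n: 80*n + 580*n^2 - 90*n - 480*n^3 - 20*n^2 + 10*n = -480*n^3 + 560*n^2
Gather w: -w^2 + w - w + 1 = 1 - w^2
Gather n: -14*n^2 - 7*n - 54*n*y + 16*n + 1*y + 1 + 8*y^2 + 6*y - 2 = -14*n^2 + n*(9 - 54*y) + 8*y^2 + 7*y - 1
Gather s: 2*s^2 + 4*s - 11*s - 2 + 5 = 2*s^2 - 7*s + 3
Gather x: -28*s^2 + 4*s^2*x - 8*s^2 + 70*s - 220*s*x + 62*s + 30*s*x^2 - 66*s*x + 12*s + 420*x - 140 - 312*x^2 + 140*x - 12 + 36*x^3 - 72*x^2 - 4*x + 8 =-36*s^2 + 144*s + 36*x^3 + x^2*(30*s - 384) + x*(4*s^2 - 286*s + 556) - 144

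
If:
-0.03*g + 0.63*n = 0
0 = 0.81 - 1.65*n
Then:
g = 10.31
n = 0.49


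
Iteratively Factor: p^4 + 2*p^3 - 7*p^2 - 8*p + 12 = (p - 1)*(p^3 + 3*p^2 - 4*p - 12) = (p - 1)*(p + 3)*(p^2 - 4) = (p - 2)*(p - 1)*(p + 3)*(p + 2)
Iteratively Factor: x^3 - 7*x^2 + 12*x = (x - 3)*(x^2 - 4*x) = (x - 4)*(x - 3)*(x)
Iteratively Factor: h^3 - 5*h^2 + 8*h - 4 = (h - 1)*(h^2 - 4*h + 4) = (h - 2)*(h - 1)*(h - 2)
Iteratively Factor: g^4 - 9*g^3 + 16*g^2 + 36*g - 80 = (g - 2)*(g^3 - 7*g^2 + 2*g + 40) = (g - 2)*(g + 2)*(g^2 - 9*g + 20) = (g - 4)*(g - 2)*(g + 2)*(g - 5)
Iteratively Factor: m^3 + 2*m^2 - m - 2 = (m + 1)*(m^2 + m - 2) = (m - 1)*(m + 1)*(m + 2)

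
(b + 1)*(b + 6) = b^2 + 7*b + 6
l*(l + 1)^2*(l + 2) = l^4 + 4*l^3 + 5*l^2 + 2*l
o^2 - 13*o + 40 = (o - 8)*(o - 5)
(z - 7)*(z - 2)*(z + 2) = z^3 - 7*z^2 - 4*z + 28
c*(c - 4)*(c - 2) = c^3 - 6*c^2 + 8*c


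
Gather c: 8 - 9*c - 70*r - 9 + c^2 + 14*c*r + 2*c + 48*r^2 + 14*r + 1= c^2 + c*(14*r - 7) + 48*r^2 - 56*r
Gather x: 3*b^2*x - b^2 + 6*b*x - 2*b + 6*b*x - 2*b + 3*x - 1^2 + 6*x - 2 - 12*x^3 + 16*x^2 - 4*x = -b^2 - 4*b - 12*x^3 + 16*x^2 + x*(3*b^2 + 12*b + 5) - 3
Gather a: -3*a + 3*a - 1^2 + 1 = 0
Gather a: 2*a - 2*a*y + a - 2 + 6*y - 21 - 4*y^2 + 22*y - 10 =a*(3 - 2*y) - 4*y^2 + 28*y - 33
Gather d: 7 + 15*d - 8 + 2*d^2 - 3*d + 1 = 2*d^2 + 12*d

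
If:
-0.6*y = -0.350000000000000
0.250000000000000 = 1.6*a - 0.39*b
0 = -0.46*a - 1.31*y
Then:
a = -1.66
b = -7.46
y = 0.58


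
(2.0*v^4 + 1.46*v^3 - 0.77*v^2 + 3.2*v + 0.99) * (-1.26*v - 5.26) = -2.52*v^5 - 12.3596*v^4 - 6.7094*v^3 + 0.0182000000000002*v^2 - 18.0794*v - 5.2074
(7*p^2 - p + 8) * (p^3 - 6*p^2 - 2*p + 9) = 7*p^5 - 43*p^4 + 17*p^2 - 25*p + 72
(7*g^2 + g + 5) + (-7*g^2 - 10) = g - 5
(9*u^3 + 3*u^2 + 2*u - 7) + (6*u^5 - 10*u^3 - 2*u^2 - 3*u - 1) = 6*u^5 - u^3 + u^2 - u - 8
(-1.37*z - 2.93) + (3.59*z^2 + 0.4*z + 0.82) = 3.59*z^2 - 0.97*z - 2.11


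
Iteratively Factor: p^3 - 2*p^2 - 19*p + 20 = (p - 5)*(p^2 + 3*p - 4) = (p - 5)*(p - 1)*(p + 4)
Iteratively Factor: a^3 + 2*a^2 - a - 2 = (a + 2)*(a^2 - 1) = (a - 1)*(a + 2)*(a + 1)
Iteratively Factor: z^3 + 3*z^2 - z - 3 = (z - 1)*(z^2 + 4*z + 3) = (z - 1)*(z + 3)*(z + 1)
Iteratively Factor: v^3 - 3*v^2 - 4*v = (v)*(v^2 - 3*v - 4) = v*(v + 1)*(v - 4)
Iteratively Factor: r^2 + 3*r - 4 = (r + 4)*(r - 1)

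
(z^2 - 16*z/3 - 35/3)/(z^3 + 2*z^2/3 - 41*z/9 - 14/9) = 3*(3*z^2 - 16*z - 35)/(9*z^3 + 6*z^2 - 41*z - 14)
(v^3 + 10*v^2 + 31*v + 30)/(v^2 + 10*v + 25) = (v^2 + 5*v + 6)/(v + 5)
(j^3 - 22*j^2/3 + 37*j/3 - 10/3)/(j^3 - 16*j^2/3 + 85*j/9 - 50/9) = 3*(3*j^2 - 16*j + 5)/(9*j^2 - 30*j + 25)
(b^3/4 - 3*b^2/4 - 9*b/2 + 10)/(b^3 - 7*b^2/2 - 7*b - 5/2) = (b^2 + 2*b - 8)/(2*(2*b^2 + 3*b + 1))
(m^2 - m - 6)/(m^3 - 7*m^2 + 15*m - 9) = (m + 2)/(m^2 - 4*m + 3)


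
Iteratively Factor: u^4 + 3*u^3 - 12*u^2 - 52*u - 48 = (u + 2)*(u^3 + u^2 - 14*u - 24) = (u - 4)*(u + 2)*(u^2 + 5*u + 6) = (u - 4)*(u + 2)^2*(u + 3)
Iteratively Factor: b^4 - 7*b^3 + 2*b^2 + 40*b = (b + 2)*(b^3 - 9*b^2 + 20*b) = (b - 5)*(b + 2)*(b^2 - 4*b) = b*(b - 5)*(b + 2)*(b - 4)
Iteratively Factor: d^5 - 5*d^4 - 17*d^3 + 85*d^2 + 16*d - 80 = (d - 1)*(d^4 - 4*d^3 - 21*d^2 + 64*d + 80) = (d - 4)*(d - 1)*(d^3 - 21*d - 20) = (d - 4)*(d - 1)*(d + 1)*(d^2 - d - 20) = (d - 4)*(d - 1)*(d + 1)*(d + 4)*(d - 5)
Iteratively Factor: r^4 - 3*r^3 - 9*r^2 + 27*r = (r - 3)*(r^3 - 9*r) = (r - 3)^2*(r^2 + 3*r) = (r - 3)^2*(r + 3)*(r)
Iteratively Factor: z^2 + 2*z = (z + 2)*(z)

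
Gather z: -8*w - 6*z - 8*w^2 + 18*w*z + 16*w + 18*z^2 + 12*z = -8*w^2 + 8*w + 18*z^2 + z*(18*w + 6)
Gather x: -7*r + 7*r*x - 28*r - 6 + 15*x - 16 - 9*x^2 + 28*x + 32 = -35*r - 9*x^2 + x*(7*r + 43) + 10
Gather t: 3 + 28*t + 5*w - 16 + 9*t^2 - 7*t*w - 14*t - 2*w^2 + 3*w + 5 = 9*t^2 + t*(14 - 7*w) - 2*w^2 + 8*w - 8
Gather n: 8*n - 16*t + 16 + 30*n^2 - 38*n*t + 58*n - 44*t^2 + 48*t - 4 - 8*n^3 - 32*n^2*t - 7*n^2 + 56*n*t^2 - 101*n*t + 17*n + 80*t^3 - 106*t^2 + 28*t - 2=-8*n^3 + n^2*(23 - 32*t) + n*(56*t^2 - 139*t + 83) + 80*t^3 - 150*t^2 + 60*t + 10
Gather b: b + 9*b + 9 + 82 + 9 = 10*b + 100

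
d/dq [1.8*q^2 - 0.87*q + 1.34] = 3.6*q - 0.87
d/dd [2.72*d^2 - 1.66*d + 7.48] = 5.44*d - 1.66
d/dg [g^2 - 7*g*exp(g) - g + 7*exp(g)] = -7*g*exp(g) + 2*g - 1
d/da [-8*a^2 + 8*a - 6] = 8 - 16*a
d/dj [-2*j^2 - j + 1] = -4*j - 1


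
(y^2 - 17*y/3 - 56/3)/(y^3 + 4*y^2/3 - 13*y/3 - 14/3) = (y - 8)/(y^2 - y - 2)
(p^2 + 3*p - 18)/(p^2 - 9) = (p + 6)/(p + 3)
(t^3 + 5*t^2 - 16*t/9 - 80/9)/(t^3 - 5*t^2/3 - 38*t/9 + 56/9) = (3*t^2 + 19*t + 20)/(3*t^2 - t - 14)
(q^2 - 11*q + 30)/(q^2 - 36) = (q - 5)/(q + 6)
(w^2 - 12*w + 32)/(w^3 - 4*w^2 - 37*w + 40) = (w - 4)/(w^2 + 4*w - 5)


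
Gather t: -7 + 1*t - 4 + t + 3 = 2*t - 8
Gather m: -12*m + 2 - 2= -12*m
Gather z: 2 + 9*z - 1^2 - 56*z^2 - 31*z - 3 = -56*z^2 - 22*z - 2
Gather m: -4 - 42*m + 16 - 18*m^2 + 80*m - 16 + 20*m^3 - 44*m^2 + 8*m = 20*m^3 - 62*m^2 + 46*m - 4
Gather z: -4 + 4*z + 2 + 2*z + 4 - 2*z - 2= 4*z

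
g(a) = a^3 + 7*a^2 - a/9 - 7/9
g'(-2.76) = -15.90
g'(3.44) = 83.55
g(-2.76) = 31.83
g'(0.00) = -0.11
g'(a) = 3*a^2 + 14*a - 1/9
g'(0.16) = 2.21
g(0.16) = -0.61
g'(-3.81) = -9.90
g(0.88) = 5.23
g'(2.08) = 41.99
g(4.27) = 204.23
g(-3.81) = 45.95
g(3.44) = 122.38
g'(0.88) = 14.53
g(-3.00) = 35.56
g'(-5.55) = 14.60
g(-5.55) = 44.50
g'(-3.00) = -15.11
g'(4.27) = 114.37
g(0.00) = -0.78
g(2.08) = 38.27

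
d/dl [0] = 0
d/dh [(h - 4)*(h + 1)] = 2*h - 3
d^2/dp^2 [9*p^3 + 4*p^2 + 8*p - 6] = 54*p + 8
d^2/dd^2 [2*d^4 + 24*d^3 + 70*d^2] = 24*d^2 + 144*d + 140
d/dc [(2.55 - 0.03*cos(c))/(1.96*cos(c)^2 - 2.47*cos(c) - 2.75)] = (-0.0588*cos(c)^2 + 9.996*cos(c) - 6.381)*sin(c)/(3.8416*cos(c)^4 - 9.6824*cos(c)^3 - 4.6791*cos(c)^2 + 13.585*cos(c) + 7.5625)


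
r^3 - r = r*(r - 1)*(r + 1)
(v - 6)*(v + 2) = v^2 - 4*v - 12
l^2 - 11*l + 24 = (l - 8)*(l - 3)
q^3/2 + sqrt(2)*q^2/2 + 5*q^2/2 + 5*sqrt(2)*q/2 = q*(q/2 + sqrt(2)/2)*(q + 5)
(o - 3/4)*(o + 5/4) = o^2 + o/2 - 15/16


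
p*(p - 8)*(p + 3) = p^3 - 5*p^2 - 24*p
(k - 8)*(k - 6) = k^2 - 14*k + 48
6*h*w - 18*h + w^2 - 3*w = (6*h + w)*(w - 3)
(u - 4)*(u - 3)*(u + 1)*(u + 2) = u^4 - 4*u^3 - 7*u^2 + 22*u + 24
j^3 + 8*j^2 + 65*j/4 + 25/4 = (j + 1/2)*(j + 5/2)*(j + 5)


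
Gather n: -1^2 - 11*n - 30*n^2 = -30*n^2 - 11*n - 1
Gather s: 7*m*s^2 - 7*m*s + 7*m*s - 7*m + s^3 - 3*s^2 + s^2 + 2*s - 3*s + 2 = -7*m + s^3 + s^2*(7*m - 2) - s + 2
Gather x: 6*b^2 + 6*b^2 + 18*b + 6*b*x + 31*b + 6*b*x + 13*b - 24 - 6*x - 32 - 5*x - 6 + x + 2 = 12*b^2 + 62*b + x*(12*b - 10) - 60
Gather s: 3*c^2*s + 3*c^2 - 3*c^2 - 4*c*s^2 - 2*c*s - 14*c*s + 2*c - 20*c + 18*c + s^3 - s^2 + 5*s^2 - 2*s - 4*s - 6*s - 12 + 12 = s^3 + s^2*(4 - 4*c) + s*(3*c^2 - 16*c - 12)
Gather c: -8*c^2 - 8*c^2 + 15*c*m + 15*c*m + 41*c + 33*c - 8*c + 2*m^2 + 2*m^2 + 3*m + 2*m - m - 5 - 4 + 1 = -16*c^2 + c*(30*m + 66) + 4*m^2 + 4*m - 8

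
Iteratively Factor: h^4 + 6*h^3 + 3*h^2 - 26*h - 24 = (h - 2)*(h^3 + 8*h^2 + 19*h + 12) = (h - 2)*(h + 4)*(h^2 + 4*h + 3) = (h - 2)*(h + 3)*(h + 4)*(h + 1)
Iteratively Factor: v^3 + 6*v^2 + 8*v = (v + 2)*(v^2 + 4*v) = v*(v + 2)*(v + 4)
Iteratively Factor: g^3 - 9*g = (g)*(g^2 - 9) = g*(g + 3)*(g - 3)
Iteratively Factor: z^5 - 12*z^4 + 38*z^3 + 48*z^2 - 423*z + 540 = (z - 5)*(z^4 - 7*z^3 + 3*z^2 + 63*z - 108) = (z - 5)*(z - 3)*(z^3 - 4*z^2 - 9*z + 36) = (z - 5)*(z - 4)*(z - 3)*(z^2 - 9) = (z - 5)*(z - 4)*(z - 3)^2*(z + 3)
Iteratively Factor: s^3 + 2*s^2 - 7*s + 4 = (s - 1)*(s^2 + 3*s - 4) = (s - 1)^2*(s + 4)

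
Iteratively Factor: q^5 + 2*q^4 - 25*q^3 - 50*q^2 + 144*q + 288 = (q + 3)*(q^4 - q^3 - 22*q^2 + 16*q + 96) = (q - 4)*(q + 3)*(q^3 + 3*q^2 - 10*q - 24) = (q - 4)*(q - 3)*(q + 3)*(q^2 + 6*q + 8) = (q - 4)*(q - 3)*(q + 3)*(q + 4)*(q + 2)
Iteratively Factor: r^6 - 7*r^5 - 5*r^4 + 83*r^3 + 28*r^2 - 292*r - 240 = (r - 4)*(r^5 - 3*r^4 - 17*r^3 + 15*r^2 + 88*r + 60) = (r - 5)*(r - 4)*(r^4 + 2*r^3 - 7*r^2 - 20*r - 12) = (r - 5)*(r - 4)*(r + 1)*(r^3 + r^2 - 8*r - 12) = (r - 5)*(r - 4)*(r + 1)*(r + 2)*(r^2 - r - 6) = (r - 5)*(r - 4)*(r - 3)*(r + 1)*(r + 2)*(r + 2)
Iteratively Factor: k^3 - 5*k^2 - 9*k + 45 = (k - 3)*(k^2 - 2*k - 15) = (k - 3)*(k + 3)*(k - 5)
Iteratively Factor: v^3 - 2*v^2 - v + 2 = (v - 2)*(v^2 - 1) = (v - 2)*(v + 1)*(v - 1)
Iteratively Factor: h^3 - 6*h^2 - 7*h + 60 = (h - 5)*(h^2 - h - 12) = (h - 5)*(h - 4)*(h + 3)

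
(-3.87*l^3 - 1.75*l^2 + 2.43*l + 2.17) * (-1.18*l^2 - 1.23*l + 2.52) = 4.5666*l^5 + 6.8251*l^4 - 10.4673*l^3 - 9.9595*l^2 + 3.4545*l + 5.4684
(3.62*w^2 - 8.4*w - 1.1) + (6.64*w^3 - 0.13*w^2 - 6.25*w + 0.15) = 6.64*w^3 + 3.49*w^2 - 14.65*w - 0.95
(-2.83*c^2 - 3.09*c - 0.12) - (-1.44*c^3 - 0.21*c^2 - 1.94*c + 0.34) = 1.44*c^3 - 2.62*c^2 - 1.15*c - 0.46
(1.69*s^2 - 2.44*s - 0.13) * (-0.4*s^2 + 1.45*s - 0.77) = -0.676*s^4 + 3.4265*s^3 - 4.7873*s^2 + 1.6903*s + 0.1001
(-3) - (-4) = 1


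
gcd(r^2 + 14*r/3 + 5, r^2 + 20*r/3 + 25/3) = r + 5/3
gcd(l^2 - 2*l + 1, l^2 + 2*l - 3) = l - 1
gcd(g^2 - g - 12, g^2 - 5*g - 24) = g + 3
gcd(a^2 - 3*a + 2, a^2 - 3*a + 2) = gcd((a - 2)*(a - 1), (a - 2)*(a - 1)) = a^2 - 3*a + 2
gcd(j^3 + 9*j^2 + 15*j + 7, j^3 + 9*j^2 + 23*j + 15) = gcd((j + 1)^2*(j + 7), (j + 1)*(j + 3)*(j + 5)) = j + 1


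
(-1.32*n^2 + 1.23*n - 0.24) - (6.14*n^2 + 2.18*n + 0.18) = -7.46*n^2 - 0.95*n - 0.42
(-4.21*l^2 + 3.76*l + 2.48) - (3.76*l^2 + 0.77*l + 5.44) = -7.97*l^2 + 2.99*l - 2.96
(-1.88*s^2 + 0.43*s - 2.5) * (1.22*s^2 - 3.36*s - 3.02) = -2.2936*s^4 + 6.8414*s^3 + 1.1828*s^2 + 7.1014*s + 7.55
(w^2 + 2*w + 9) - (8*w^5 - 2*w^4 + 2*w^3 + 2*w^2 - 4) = -8*w^5 + 2*w^4 - 2*w^3 - w^2 + 2*w + 13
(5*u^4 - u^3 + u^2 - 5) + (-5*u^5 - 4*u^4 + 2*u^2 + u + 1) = -5*u^5 + u^4 - u^3 + 3*u^2 + u - 4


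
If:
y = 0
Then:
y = 0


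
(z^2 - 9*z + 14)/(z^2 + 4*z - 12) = (z - 7)/(z + 6)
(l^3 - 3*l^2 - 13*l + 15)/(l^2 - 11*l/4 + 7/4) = 4*(l^2 - 2*l - 15)/(4*l - 7)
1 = 1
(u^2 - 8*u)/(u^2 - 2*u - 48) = u/(u + 6)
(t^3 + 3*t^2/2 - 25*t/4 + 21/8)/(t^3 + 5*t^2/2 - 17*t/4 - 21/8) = (2*t - 1)/(2*t + 1)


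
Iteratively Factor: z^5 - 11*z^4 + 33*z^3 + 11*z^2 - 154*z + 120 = (z - 4)*(z^4 - 7*z^3 + 5*z^2 + 31*z - 30) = (z - 4)*(z - 1)*(z^3 - 6*z^2 - z + 30) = (z - 4)*(z - 3)*(z - 1)*(z^2 - 3*z - 10) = (z - 4)*(z - 3)*(z - 1)*(z + 2)*(z - 5)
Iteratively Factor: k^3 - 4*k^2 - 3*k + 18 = (k + 2)*(k^2 - 6*k + 9) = (k - 3)*(k + 2)*(k - 3)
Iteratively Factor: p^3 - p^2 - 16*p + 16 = (p - 4)*(p^2 + 3*p - 4) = (p - 4)*(p - 1)*(p + 4)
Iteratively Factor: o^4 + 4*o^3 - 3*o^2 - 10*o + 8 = (o + 2)*(o^3 + 2*o^2 - 7*o + 4) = (o - 1)*(o + 2)*(o^2 + 3*o - 4) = (o - 1)^2*(o + 2)*(o + 4)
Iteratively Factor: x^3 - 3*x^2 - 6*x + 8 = (x - 4)*(x^2 + x - 2) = (x - 4)*(x + 2)*(x - 1)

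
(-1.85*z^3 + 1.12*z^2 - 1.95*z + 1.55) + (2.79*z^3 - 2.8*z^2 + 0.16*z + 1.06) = 0.94*z^3 - 1.68*z^2 - 1.79*z + 2.61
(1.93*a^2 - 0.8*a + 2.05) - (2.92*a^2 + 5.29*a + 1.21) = -0.99*a^2 - 6.09*a + 0.84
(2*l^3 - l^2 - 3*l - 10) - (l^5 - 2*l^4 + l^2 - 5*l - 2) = -l^5 + 2*l^4 + 2*l^3 - 2*l^2 + 2*l - 8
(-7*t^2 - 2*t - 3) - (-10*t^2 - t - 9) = 3*t^2 - t + 6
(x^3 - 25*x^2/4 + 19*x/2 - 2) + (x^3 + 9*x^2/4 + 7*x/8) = 2*x^3 - 4*x^2 + 83*x/8 - 2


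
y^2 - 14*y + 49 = (y - 7)^2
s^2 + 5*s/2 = s*(s + 5/2)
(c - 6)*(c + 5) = c^2 - c - 30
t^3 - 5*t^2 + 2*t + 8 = (t - 4)*(t - 2)*(t + 1)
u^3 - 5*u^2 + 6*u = u*(u - 3)*(u - 2)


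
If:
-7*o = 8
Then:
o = -8/7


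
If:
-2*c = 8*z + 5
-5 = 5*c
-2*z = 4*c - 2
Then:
No Solution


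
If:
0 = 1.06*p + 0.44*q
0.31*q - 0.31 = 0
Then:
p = -0.42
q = 1.00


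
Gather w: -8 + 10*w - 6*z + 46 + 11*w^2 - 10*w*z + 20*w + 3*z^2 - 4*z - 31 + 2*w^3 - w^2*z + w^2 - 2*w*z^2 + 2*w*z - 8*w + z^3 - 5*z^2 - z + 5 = 2*w^3 + w^2*(12 - z) + w*(-2*z^2 - 8*z + 22) + z^3 - 2*z^2 - 11*z + 12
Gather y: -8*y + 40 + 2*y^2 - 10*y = 2*y^2 - 18*y + 40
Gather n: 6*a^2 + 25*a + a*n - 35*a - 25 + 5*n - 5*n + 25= 6*a^2 + a*n - 10*a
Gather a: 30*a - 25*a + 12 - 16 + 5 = 5*a + 1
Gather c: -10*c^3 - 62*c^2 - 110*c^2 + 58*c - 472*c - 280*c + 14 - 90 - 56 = -10*c^3 - 172*c^2 - 694*c - 132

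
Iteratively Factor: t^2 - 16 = (t + 4)*(t - 4)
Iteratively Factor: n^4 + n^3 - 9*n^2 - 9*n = (n)*(n^3 + n^2 - 9*n - 9) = n*(n + 3)*(n^2 - 2*n - 3) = n*(n - 3)*(n + 3)*(n + 1)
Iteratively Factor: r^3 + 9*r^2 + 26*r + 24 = (r + 3)*(r^2 + 6*r + 8) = (r + 3)*(r + 4)*(r + 2)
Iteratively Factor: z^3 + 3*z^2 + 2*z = (z)*(z^2 + 3*z + 2) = z*(z + 1)*(z + 2)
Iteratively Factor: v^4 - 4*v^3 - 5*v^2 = (v - 5)*(v^3 + v^2) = v*(v - 5)*(v^2 + v) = v^2*(v - 5)*(v + 1)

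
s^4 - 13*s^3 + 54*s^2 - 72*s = s*(s - 6)*(s - 4)*(s - 3)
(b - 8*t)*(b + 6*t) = b^2 - 2*b*t - 48*t^2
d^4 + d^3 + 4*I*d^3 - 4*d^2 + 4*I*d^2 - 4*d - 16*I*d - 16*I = (d - 2)*(d + 1)*(d + 2)*(d + 4*I)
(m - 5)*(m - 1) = m^2 - 6*m + 5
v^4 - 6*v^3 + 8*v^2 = v^2*(v - 4)*(v - 2)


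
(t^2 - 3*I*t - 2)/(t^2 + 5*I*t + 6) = (t - 2*I)/(t + 6*I)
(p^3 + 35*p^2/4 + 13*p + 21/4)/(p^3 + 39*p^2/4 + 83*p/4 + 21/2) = (p + 1)/(p + 2)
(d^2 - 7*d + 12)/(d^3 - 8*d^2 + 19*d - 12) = 1/(d - 1)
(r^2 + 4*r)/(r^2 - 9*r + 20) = r*(r + 4)/(r^2 - 9*r + 20)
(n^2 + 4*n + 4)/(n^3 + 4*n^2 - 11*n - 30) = (n + 2)/(n^2 + 2*n - 15)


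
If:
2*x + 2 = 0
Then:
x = -1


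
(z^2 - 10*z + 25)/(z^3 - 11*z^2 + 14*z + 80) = (z - 5)/(z^2 - 6*z - 16)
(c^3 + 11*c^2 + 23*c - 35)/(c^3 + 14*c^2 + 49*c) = (c^2 + 4*c - 5)/(c*(c + 7))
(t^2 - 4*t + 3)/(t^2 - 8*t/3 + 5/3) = 3*(t - 3)/(3*t - 5)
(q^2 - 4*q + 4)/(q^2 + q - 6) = (q - 2)/(q + 3)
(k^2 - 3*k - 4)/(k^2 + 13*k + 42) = (k^2 - 3*k - 4)/(k^2 + 13*k + 42)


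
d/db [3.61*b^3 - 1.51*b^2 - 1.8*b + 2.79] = 10.83*b^2 - 3.02*b - 1.8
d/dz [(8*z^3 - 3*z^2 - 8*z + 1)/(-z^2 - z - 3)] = (-8*z^4 - 16*z^3 - 77*z^2 + 20*z + 25)/(z^4 + 2*z^3 + 7*z^2 + 6*z + 9)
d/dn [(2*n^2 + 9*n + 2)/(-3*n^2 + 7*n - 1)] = (41*n^2 + 8*n - 23)/(9*n^4 - 42*n^3 + 55*n^2 - 14*n + 1)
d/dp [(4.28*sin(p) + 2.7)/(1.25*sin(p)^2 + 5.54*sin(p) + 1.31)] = (-6.75*sin(p) + 2.675*cos(2*p) - 12.0262)*cos(p)/(1.25*sin(p)^2 + 5.54*sin(p) + 1.31)^2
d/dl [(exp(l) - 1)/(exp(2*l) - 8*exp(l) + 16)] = (-exp(l) - 2)*exp(l)/(exp(3*l) - 12*exp(2*l) + 48*exp(l) - 64)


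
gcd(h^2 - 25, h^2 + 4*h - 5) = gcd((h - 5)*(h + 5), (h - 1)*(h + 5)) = h + 5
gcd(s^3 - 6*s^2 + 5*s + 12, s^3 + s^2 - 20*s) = s - 4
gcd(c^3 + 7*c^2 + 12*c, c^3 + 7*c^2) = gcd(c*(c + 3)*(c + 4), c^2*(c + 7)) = c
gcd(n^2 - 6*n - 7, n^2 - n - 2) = n + 1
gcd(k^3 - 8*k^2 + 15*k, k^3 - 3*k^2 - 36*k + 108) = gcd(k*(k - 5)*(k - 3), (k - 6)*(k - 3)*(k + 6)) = k - 3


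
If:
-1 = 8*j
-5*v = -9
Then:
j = -1/8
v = 9/5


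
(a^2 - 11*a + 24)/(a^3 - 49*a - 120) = (a - 3)/(a^2 + 8*a + 15)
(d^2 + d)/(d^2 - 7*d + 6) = d*(d + 1)/(d^2 - 7*d + 6)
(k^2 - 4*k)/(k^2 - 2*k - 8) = k/(k + 2)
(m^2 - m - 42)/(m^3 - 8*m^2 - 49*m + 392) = (m + 6)/(m^2 - m - 56)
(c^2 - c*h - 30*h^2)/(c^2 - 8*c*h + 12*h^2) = (c + 5*h)/(c - 2*h)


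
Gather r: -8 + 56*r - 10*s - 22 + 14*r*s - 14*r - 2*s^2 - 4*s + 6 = r*(14*s + 42) - 2*s^2 - 14*s - 24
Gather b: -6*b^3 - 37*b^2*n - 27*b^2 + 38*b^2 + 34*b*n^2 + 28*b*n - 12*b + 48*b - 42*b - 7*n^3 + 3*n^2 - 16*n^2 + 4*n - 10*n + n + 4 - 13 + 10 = -6*b^3 + b^2*(11 - 37*n) + b*(34*n^2 + 28*n - 6) - 7*n^3 - 13*n^2 - 5*n + 1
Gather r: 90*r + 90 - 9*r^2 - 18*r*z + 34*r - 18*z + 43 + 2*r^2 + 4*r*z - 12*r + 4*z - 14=-7*r^2 + r*(112 - 14*z) - 14*z + 119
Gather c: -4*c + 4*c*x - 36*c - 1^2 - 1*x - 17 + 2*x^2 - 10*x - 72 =c*(4*x - 40) + 2*x^2 - 11*x - 90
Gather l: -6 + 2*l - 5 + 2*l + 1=4*l - 10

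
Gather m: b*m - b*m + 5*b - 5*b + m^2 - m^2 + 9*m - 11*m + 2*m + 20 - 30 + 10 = 0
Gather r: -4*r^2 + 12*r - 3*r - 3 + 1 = -4*r^2 + 9*r - 2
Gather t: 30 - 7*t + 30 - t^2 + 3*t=-t^2 - 4*t + 60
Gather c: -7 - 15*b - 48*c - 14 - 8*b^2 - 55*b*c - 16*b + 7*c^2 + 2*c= -8*b^2 - 31*b + 7*c^2 + c*(-55*b - 46) - 21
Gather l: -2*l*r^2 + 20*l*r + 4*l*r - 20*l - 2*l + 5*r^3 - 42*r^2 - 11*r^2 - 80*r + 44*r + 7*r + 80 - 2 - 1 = l*(-2*r^2 + 24*r - 22) + 5*r^3 - 53*r^2 - 29*r + 77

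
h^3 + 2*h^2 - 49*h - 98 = (h - 7)*(h + 2)*(h + 7)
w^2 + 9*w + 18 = (w + 3)*(w + 6)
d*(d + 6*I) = d^2 + 6*I*d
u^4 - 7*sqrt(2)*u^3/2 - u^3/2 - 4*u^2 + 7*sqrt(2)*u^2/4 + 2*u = u*(u - 1/2)*(u - 4*sqrt(2))*(u + sqrt(2)/2)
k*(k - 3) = k^2 - 3*k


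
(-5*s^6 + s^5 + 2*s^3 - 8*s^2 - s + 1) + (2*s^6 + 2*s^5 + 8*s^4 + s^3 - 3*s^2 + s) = -3*s^6 + 3*s^5 + 8*s^4 + 3*s^3 - 11*s^2 + 1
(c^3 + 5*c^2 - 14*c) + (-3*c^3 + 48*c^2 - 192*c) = -2*c^3 + 53*c^2 - 206*c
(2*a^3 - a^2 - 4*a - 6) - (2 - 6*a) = 2*a^3 - a^2 + 2*a - 8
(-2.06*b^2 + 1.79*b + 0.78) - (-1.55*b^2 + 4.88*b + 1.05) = -0.51*b^2 - 3.09*b - 0.27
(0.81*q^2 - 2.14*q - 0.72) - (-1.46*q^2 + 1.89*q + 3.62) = 2.27*q^2 - 4.03*q - 4.34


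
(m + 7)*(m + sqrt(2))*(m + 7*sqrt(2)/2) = m^3 + 9*sqrt(2)*m^2/2 + 7*m^2 + 7*m + 63*sqrt(2)*m/2 + 49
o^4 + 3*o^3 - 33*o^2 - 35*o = o*(o - 5)*(o + 1)*(o + 7)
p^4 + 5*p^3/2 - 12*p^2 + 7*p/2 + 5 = (p - 2)*(p - 1)*(p + 1/2)*(p + 5)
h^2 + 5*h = h*(h + 5)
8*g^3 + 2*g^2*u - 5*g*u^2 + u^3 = (-4*g + u)*(-2*g + u)*(g + u)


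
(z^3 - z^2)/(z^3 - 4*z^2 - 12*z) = z*(1 - z)/(-z^2 + 4*z + 12)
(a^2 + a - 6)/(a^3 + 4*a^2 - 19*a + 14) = (a + 3)/(a^2 + 6*a - 7)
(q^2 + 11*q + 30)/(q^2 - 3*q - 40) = (q + 6)/(q - 8)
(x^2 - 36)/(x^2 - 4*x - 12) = (x + 6)/(x + 2)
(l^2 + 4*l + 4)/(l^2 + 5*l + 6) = (l + 2)/(l + 3)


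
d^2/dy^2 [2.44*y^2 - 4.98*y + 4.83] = 4.88000000000000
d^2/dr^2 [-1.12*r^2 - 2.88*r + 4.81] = -2.24000000000000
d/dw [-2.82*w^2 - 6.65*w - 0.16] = -5.64*w - 6.65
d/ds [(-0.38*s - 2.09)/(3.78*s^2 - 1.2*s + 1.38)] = (1.4364*s^2 + 15.8004*s - 3.0324)/(14.2884*s^4 - 9.072*s^3 + 11.8728*s^2 - 3.312*s + 1.9044)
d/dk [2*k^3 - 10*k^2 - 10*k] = 6*k^2 - 20*k - 10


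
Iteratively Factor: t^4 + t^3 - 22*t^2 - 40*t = (t + 2)*(t^3 - t^2 - 20*t) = (t - 5)*(t + 2)*(t^2 + 4*t) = (t - 5)*(t + 2)*(t + 4)*(t)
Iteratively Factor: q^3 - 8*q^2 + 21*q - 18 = (q - 3)*(q^2 - 5*q + 6) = (q - 3)^2*(q - 2)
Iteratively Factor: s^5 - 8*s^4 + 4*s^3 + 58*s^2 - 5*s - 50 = (s + 2)*(s^4 - 10*s^3 + 24*s^2 + 10*s - 25) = (s + 1)*(s + 2)*(s^3 - 11*s^2 + 35*s - 25) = (s - 5)*(s + 1)*(s + 2)*(s^2 - 6*s + 5) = (s - 5)^2*(s + 1)*(s + 2)*(s - 1)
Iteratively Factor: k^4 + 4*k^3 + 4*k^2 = (k)*(k^3 + 4*k^2 + 4*k) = k^2*(k^2 + 4*k + 4) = k^2*(k + 2)*(k + 2)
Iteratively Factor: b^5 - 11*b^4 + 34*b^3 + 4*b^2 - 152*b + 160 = (b + 2)*(b^4 - 13*b^3 + 60*b^2 - 116*b + 80) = (b - 4)*(b + 2)*(b^3 - 9*b^2 + 24*b - 20) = (b - 4)*(b - 2)*(b + 2)*(b^2 - 7*b + 10) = (b - 5)*(b - 4)*(b - 2)*(b + 2)*(b - 2)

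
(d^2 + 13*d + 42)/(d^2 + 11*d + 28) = (d + 6)/(d + 4)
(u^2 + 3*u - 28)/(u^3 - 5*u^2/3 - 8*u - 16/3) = 3*(u + 7)/(3*u^2 + 7*u + 4)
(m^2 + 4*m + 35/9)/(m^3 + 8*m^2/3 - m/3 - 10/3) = (m + 7/3)/(m^2 + m - 2)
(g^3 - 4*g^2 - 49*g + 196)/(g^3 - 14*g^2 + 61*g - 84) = (g + 7)/(g - 3)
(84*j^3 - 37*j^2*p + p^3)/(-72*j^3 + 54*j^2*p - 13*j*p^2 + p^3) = (7*j + p)/(-6*j + p)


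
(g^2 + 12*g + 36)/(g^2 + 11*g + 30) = (g + 6)/(g + 5)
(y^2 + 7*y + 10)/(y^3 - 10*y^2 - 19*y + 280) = (y + 2)/(y^2 - 15*y + 56)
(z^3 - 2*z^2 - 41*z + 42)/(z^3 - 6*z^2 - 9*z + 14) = (z + 6)/(z + 2)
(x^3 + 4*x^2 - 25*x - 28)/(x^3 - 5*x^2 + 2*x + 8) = (x + 7)/(x - 2)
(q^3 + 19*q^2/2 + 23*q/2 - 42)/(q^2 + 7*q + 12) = (2*q^2 + 11*q - 21)/(2*(q + 3))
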